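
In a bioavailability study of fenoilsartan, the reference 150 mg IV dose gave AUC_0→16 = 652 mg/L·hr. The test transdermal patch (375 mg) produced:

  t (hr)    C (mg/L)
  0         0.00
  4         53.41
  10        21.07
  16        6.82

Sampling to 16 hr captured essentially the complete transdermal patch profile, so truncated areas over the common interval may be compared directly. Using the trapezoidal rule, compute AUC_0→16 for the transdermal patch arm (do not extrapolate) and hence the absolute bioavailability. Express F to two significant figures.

Trapezoidal AUC_0→16 (transdermal patch):
  [0→4]: (0.00+53.41)/2 × 4 = 106.82
  [4→10]: (53.41+21.07)/2 × 6 = 223.44
  [10→16]: (21.07+6.82)/2 × 6 = 83.67
  Sum = 413.93 mg/L·hr
F = (AUC_ev/D_ev)/(AUC_iv/D_iv) = (413.93/375)/(652/150) = 1.10381/4.34667 = 0.2539

F = 0.25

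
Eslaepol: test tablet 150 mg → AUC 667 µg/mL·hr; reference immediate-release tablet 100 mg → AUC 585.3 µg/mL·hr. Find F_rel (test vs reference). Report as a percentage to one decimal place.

F_rel = (AUC_test/D_test) / (AUC_ref/D_ref)
      = (667/150) / (585.3/100)
      = 4.44667 / 5.853 = 0.7597 = 75.97%

F_rel = 76.0%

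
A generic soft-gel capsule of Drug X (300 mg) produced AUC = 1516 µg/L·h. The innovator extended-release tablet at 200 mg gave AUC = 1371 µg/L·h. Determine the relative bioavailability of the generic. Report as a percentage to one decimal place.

F_rel = 73.7%

F_rel = (AUC_test/D_test) / (AUC_ref/D_ref)
      = (1516/300) / (1371/200)
      = 5.05333 / 6.855 = 0.7372 = 73.72%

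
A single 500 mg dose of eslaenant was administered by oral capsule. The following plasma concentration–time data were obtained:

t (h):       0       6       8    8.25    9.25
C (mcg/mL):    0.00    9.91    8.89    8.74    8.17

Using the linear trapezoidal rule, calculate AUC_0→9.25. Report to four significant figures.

Trapezoidal AUC_0→9.25:
  [0→6]: (0.00+9.91)/2 × 6 = 29.73
  [6→8]: (9.91+8.89)/2 × 2 = 18.8
  [8→8.25]: (8.89+8.74)/2 × 0.25 = 2.20375
  [8.25→9.25]: (8.74+8.17)/2 × 1 = 8.455
  Sum = 59.18875 mcg/mL·h

AUC = 59.19 mcg/mL·h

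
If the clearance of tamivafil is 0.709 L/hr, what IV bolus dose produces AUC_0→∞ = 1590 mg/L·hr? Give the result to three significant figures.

Dose = 1130 mg

Dose_iv = CL × AUC_0→∞
     = 0.709 × 1590 = 1127.31 mg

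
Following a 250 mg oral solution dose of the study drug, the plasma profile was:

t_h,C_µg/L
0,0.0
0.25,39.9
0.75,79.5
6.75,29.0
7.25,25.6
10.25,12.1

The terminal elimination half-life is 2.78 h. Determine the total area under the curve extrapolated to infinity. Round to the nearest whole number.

AUC = 479 µg/L·h

Trapezoidal AUC_0→10.25:
  [0→0.25]: (0.0+39.9)/2 × 0.25 = 4.9875
  [0.25→0.75]: (39.9+79.5)/2 × 0.5 = 29.85
  [0.75→6.75]: (79.5+29.0)/2 × 6 = 325.5
  [6.75→7.25]: (29.0+25.6)/2 × 0.5 = 13.65
  [7.25→10.25]: (25.6+12.1)/2 × 3 = 56.55
  Sum = 430.5375 µg/L·h
k_e = ln2 / t½ = 0.693147 / 2.78 = 0.2493 h^-1
Extrapolated tail: C_last / k_e = 12.1 / 0.2493 = 48.536
AUC_0→∞ = 430.5375 + 48.536 = 479.0735 µg/L·h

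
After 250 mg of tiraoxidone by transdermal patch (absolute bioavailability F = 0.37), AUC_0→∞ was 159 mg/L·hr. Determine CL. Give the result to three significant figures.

CL = F × Dose / AUC_0→∞
   = 0.37 × 250 / 159 = 0.581761 L/hr

CL = 0.582 L/hr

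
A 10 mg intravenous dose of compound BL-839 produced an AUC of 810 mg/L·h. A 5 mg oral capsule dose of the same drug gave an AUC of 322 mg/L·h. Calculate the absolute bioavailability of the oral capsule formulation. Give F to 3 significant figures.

F = (AUC_ev / D_ev) / (AUC_iv / D_iv)
  = (322/5) / (810/10)
  = 64.4 / 81 = 0.7951

F = 0.795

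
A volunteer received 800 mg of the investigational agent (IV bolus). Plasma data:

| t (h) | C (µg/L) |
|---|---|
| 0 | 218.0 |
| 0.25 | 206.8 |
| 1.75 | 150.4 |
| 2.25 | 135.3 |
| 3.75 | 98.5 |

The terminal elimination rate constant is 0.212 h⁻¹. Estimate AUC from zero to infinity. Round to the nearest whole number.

Trapezoidal AUC_0→3.75:
  [0→0.25]: (218.0+206.8)/2 × 0.25 = 53.1
  [0.25→1.75]: (206.8+150.4)/2 × 1.5 = 267.9
  [1.75→2.25]: (150.4+135.3)/2 × 0.5 = 71.425
  [2.25→3.75]: (135.3+98.5)/2 × 1.5 = 175.35
  Sum = 567.775 µg/L·h
Extrapolated tail: C_last / k_e = 98.5 / 0.212 = 464.623
AUC_0→∞ = 567.775 + 464.623 = 1032.398 µg/L·h

AUC = 1032 µg/L·h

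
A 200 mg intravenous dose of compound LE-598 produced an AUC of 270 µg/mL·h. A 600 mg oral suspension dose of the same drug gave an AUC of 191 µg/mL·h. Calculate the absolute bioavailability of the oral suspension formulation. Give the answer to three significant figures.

F = (AUC_ev / D_ev) / (AUC_iv / D_iv)
  = (191/600) / (270/200)
  = 0.318333 / 1.35 = 0.2358

F = 0.236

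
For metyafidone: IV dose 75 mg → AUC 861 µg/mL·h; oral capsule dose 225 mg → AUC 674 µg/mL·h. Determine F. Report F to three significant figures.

F = (AUC_ev / D_ev) / (AUC_iv / D_iv)
  = (674/225) / (861/75)
  = 2.99556 / 11.48 = 0.2609

F = 0.261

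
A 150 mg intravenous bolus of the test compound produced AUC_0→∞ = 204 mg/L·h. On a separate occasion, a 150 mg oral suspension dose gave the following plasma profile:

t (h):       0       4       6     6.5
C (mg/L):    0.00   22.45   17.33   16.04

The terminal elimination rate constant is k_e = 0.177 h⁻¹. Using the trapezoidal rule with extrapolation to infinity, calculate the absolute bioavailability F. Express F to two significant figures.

F = 0.90

Trapezoidal AUC_0→6.5 (oral suspension):
  [0→4]: (0.00+22.45)/2 × 4 = 44.9
  [4→6]: (22.45+17.33)/2 × 2 = 39.78
  [6→6.5]: (17.33+16.04)/2 × 0.5 = 8.3425
  Sum = 93.0225 mg/L·h
Tail: C_last/k_e = 16.04/0.177 = 90.621
AUC_0→∞ (oral suspension) = 93.0225 + 90.621 = 183.6435 mg/L·h
F = (AUC_ev/D_ev)/(AUC_iv/D_iv) = (183.6435/150)/(204/150) = 1.22429/1.36 = 0.9002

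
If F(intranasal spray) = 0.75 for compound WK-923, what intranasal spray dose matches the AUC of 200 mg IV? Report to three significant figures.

D_intranasal = 267 mg

For equal systemic exposure: F × D_ev = D_iv
D_ev = D_iv / F = 200 / 0.75 = 266.667 mg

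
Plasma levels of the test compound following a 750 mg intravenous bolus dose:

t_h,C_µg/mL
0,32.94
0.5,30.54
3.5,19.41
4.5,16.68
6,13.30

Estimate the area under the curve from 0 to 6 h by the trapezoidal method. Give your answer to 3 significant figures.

Trapezoidal AUC_0→6:
  [0→0.5]: (32.94+30.54)/2 × 0.5 = 15.87
  [0.5→3.5]: (30.54+19.41)/2 × 3 = 74.925
  [3.5→4.5]: (19.41+16.68)/2 × 1 = 18.045
  [4.5→6]: (16.68+13.30)/2 × 1.5 = 22.485
  Sum = 131.325 µg/mL·h

AUC = 131 µg/mL·h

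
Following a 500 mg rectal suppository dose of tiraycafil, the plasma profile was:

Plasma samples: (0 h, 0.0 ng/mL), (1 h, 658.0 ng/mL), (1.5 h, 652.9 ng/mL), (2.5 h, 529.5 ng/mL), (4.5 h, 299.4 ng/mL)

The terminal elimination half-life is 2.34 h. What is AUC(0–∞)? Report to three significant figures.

Trapezoidal AUC_0→4.5:
  [0→1]: (0.0+658.0)/2 × 1 = 329.0
  [1→1.5]: (658.0+652.9)/2 × 0.5 = 327.725
  [1.5→2.5]: (652.9+529.5)/2 × 1 = 591.2
  [2.5→4.5]: (529.5+299.4)/2 × 2 = 828.9
  Sum = 2076.825 ng/mL·h
k_e = ln2 / t½ = 0.693147 / 2.34 = 0.2962 h^-1
Extrapolated tail: C_last / k_e = 299.4 / 0.2962 = 1010.804
AUC_0→∞ = 2076.825 + 1010.804 = 3087.629 ng/mL·h

AUC = 3090 ng/mL·h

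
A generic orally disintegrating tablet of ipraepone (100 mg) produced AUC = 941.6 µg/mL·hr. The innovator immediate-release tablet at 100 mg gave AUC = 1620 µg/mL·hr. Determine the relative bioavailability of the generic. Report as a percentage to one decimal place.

F_rel = (AUC_test/D_test) / (AUC_ref/D_ref)
      = (941.6/100) / (1620/100)
      = 9.416 / 16.2 = 0.5812 = 58.12%

F_rel = 58.1%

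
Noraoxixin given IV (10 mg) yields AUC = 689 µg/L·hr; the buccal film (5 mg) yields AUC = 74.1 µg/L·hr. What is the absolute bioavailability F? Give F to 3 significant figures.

F = (AUC_ev / D_ev) / (AUC_iv / D_iv)
  = (74.1/5) / (689/10)
  = 14.82 / 68.9 = 0.2151

F = 0.215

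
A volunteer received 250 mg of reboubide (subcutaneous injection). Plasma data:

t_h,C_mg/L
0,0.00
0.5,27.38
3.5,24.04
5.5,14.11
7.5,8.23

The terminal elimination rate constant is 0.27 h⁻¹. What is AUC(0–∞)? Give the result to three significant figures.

AUC = 175 mg/L·h

Trapezoidal AUC_0→7.5:
  [0→0.5]: (0.00+27.38)/2 × 0.5 = 6.845
  [0.5→3.5]: (27.38+24.04)/2 × 3 = 77.13
  [3.5→5.5]: (24.04+14.11)/2 × 2 = 38.15
  [5.5→7.5]: (14.11+8.23)/2 × 2 = 22.34
  Sum = 144.465 mg/L·h
Extrapolated tail: C_last / k_e = 8.23 / 0.27 = 30.481
AUC_0→∞ = 144.465 + 30.481 = 174.946 mg/L·h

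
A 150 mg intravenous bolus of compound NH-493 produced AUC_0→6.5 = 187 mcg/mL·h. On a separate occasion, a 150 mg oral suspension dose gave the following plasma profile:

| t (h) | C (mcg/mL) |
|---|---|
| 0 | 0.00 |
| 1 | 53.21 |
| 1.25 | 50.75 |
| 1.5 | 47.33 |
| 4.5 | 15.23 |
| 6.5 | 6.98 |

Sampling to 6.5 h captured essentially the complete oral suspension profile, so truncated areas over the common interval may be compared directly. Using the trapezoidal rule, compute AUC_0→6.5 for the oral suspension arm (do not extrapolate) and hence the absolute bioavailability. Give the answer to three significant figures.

Trapezoidal AUC_0→6.5 (oral suspension):
  [0→1]: (0.00+53.21)/2 × 1 = 26.605
  [1→1.25]: (53.21+50.75)/2 × 0.25 = 12.995
  [1.25→1.5]: (50.75+47.33)/2 × 0.25 = 12.26
  [1.5→4.5]: (47.33+15.23)/2 × 3 = 93.84
  [4.5→6.5]: (15.23+6.98)/2 × 2 = 22.21
  Sum = 167.91 mcg/mL·h
F = (AUC_ev/D_ev)/(AUC_iv/D_iv) = (167.91/150)/(187/150) = 1.1194/1.24667 = 0.8979

F = 0.898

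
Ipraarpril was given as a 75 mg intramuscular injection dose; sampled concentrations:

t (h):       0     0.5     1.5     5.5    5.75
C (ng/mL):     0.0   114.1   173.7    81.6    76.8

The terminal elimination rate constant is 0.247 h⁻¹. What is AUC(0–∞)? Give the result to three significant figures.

Trapezoidal AUC_0→5.75:
  [0→0.5]: (0.0+114.1)/2 × 0.5 = 28.525
  [0.5→1.5]: (114.1+173.7)/2 × 1 = 143.9
  [1.5→5.5]: (173.7+81.6)/2 × 4 = 510.6
  [5.5→5.75]: (81.6+76.8)/2 × 0.25 = 19.8
  Sum = 702.825 ng/mL·h
Extrapolated tail: C_last / k_e = 76.8 / 0.247 = 310.931
AUC_0→∞ = 702.825 + 310.931 = 1013.756 ng/mL·h

AUC = 1010 ng/mL·h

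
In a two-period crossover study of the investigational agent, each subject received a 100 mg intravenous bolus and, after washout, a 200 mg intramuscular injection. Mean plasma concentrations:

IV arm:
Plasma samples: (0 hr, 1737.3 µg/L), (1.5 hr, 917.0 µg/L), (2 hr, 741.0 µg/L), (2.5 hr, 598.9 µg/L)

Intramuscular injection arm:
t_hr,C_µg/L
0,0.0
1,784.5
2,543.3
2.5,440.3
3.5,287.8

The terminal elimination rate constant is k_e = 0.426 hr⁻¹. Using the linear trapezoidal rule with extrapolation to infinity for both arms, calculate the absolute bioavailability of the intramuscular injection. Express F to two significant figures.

Trapezoidal AUC_0→2.5 (IV):
  [0→1.5]: (1737.3+917.0)/2 × 1.5 = 1990.725
  [1.5→2]: (917.0+741.0)/2 × 0.5 = 414.5
  [2→2.5]: (741.0+598.9)/2 × 0.5 = 334.975
  Sum = 2740.2 µg/L·hr
IV tail: 598.9/0.426 = 1405.869; AUC_iv,0→∞ = 2740.2 + 1405.869 = 4146.069 µg/L·hr
Trapezoidal AUC_0→3.5 (intramuscular injection):
  [0→1]: (0.0+784.5)/2 × 1 = 392.25
  [1→2]: (784.5+543.3)/2 × 1 = 663.9
  [2→2.5]: (543.3+440.3)/2 × 0.5 = 245.9
  [2.5→3.5]: (440.3+287.8)/2 × 1 = 364.05
  Sum = 1666.1 µg/L·hr
intramuscular injection tail: 287.8/0.426 = 675.587; AUC_ev,0→∞ = 1666.1 + 675.587 = 2341.687 µg/L·hr
F = (AUC_ev/D_ev)/(AUC_iv/D_iv) = (2341.687/200)/(4146.069/100) = 11.708435/41.46069 = 0.2824

F = 0.28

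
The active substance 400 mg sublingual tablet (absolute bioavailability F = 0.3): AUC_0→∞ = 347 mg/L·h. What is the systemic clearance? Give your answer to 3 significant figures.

CL = F × Dose / AUC_0→∞
   = 0.3 × 400 / 347 = 0.345821 L/h

CL = 0.346 L/h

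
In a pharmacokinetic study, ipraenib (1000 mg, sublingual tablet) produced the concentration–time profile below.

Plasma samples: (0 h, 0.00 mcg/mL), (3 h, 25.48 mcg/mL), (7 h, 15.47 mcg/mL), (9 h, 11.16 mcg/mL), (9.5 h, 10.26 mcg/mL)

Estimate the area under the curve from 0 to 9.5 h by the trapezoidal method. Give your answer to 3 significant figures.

Trapezoidal AUC_0→9.5:
  [0→3]: (0.00+25.48)/2 × 3 = 38.22
  [3→7]: (25.48+15.47)/2 × 4 = 81.9
  [7→9]: (15.47+11.16)/2 × 2 = 26.63
  [9→9.5]: (11.16+10.26)/2 × 0.5 = 5.355
  Sum = 152.105 mcg/mL·h

AUC = 152 mcg/mL·h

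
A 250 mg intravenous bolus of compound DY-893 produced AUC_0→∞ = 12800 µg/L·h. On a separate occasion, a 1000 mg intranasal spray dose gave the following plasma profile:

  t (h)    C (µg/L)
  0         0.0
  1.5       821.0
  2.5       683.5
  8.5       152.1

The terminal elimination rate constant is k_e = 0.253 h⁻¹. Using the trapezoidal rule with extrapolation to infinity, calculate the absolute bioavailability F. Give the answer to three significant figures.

F = 0.0874

Trapezoidal AUC_0→8.5 (intranasal spray):
  [0→1.5]: (0.0+821.0)/2 × 1.5 = 615.75
  [1.5→2.5]: (821.0+683.5)/2 × 1 = 752.25
  [2.5→8.5]: (683.5+152.1)/2 × 6 = 2506.8
  Sum = 3874.8 µg/L·h
Tail: C_last/k_e = 152.1/0.253 = 601.186
AUC_0→∞ (intranasal spray) = 3874.8 + 601.186 = 4475.986 µg/L·h
F = (AUC_ev/D_ev)/(AUC_iv/D_iv) = (4475.986/1000)/(12800/250) = 4.475986/51.2 = 0.0874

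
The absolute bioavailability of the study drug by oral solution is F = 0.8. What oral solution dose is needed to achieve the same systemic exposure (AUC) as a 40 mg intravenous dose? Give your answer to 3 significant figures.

For equal systemic exposure: F × D_ev = D_iv
D_ev = D_iv / F = 40 / 0.8 = 50 mg

D_oral = 50.0 mg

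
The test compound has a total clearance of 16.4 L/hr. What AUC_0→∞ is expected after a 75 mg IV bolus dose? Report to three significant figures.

AUC_0→∞ = Dose_iv / CL
        = 75 / 16.4 = 4.57317 mg/L·hr

AUC = 4.57 mg/L·hr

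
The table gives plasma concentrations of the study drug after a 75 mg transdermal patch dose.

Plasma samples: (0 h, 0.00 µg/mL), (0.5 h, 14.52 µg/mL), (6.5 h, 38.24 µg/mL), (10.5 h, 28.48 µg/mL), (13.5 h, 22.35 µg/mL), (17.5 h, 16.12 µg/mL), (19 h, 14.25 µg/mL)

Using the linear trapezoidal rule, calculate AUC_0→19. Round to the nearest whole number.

AUC = 471 µg/mL·h

Trapezoidal AUC_0→19:
  [0→0.5]: (0.00+14.52)/2 × 0.5 = 3.63
  [0.5→6.5]: (14.52+38.24)/2 × 6 = 158.28
  [6.5→10.5]: (38.24+28.48)/2 × 4 = 133.44
  [10.5→13.5]: (28.48+22.35)/2 × 3 = 76.245
  [13.5→17.5]: (22.35+16.12)/2 × 4 = 76.94
  [17.5→19]: (16.12+14.25)/2 × 1.5 = 22.7775
  Sum = 471.3125 µg/mL·h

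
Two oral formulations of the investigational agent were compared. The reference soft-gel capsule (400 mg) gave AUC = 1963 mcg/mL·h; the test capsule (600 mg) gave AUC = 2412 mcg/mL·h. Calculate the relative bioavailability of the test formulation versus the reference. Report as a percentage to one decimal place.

F_rel = 81.9%

F_rel = (AUC_test/D_test) / (AUC_ref/D_ref)
      = (2412/600) / (1963/400)
      = 4.02 / 4.9075 = 0.8192 = 81.92%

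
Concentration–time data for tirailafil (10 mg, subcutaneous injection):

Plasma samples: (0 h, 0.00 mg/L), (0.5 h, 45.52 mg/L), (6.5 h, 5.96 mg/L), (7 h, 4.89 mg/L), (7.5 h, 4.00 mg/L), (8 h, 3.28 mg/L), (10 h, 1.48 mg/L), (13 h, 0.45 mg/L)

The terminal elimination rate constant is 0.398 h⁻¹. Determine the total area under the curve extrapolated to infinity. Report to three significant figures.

Trapezoidal AUC_0→13:
  [0→0.5]: (0.00+45.52)/2 × 0.5 = 11.38
  [0.5→6.5]: (45.52+5.96)/2 × 6 = 154.44
  [6.5→7]: (5.96+4.89)/2 × 0.5 = 2.7125
  [7→7.5]: (4.89+4.00)/2 × 0.5 = 2.2225
  [7.5→8]: (4.00+3.28)/2 × 0.5 = 1.82
  [8→10]: (3.28+1.48)/2 × 2 = 4.76
  [10→13]: (1.48+0.45)/2 × 3 = 2.895
  Sum = 180.23 mg/L·h
Extrapolated tail: C_last / k_e = 0.45 / 0.398 = 1.131
AUC_0→∞ = 180.23 + 1.131 = 181.361 mg/L·h

AUC = 181 mg/L·h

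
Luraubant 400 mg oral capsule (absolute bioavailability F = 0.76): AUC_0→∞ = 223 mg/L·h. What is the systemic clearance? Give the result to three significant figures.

CL = F × Dose / AUC_0→∞
   = 0.76 × 400 / 223 = 1.36323 L/h

CL = 1.36 L/h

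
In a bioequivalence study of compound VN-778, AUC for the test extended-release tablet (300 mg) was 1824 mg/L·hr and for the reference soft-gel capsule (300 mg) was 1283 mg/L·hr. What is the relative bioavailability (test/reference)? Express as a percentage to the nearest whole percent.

F_rel = (AUC_test/D_test) / (AUC_ref/D_ref)
      = (1824/300) / (1283/300)
      = 6.08 / 4.27667 = 1.4217 = 142.17%

F_rel = 142%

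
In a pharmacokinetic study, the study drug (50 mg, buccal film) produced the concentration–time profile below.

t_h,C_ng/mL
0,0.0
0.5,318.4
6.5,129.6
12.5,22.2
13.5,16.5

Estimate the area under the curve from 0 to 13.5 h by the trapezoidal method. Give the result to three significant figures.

AUC = 1900 ng/mL·h

Trapezoidal AUC_0→13.5:
  [0→0.5]: (0.0+318.4)/2 × 0.5 = 79.6
  [0.5→6.5]: (318.4+129.6)/2 × 6 = 1344.0
  [6.5→12.5]: (129.6+22.2)/2 × 6 = 455.4
  [12.5→13.5]: (22.2+16.5)/2 × 1 = 19.35
  Sum = 1898.35 ng/mL·h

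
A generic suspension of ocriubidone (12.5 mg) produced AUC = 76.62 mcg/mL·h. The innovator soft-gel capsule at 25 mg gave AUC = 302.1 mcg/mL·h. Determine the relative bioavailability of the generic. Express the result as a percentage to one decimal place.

F_rel = 50.7%

F_rel = (AUC_test/D_test) / (AUC_ref/D_ref)
      = (76.62/12.5) / (302.1/25)
      = 6.1296 / 12.084 = 0.5072 = 50.72%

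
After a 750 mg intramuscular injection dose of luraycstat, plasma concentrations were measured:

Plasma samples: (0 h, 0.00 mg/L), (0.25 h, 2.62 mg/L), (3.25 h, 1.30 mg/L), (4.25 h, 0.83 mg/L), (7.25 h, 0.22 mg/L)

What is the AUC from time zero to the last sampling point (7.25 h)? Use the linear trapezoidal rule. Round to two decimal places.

AUC = 8.85 mg/L·h

Trapezoidal AUC_0→7.25:
  [0→0.25]: (0.00+2.62)/2 × 0.25 = 0.3275
  [0.25→3.25]: (2.62+1.30)/2 × 3 = 5.88
  [3.25→4.25]: (1.30+0.83)/2 × 1 = 1.065
  [4.25→7.25]: (0.83+0.22)/2 × 3 = 1.575
  Sum = 8.8475 mg/L·h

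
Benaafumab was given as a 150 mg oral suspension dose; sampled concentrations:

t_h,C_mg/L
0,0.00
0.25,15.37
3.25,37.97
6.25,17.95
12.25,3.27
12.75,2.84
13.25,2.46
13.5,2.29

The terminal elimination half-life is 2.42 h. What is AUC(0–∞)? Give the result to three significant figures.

AUC = 241 mg/L·h

Trapezoidal AUC_0→13.5:
  [0→0.25]: (0.00+15.37)/2 × 0.25 = 1.92125
  [0.25→3.25]: (15.37+37.97)/2 × 3 = 80.01
  [3.25→6.25]: (37.97+17.95)/2 × 3 = 83.88
  [6.25→12.25]: (17.95+3.27)/2 × 6 = 63.66
  [12.25→12.75]: (3.27+2.84)/2 × 0.5 = 1.5275
  [12.75→13.25]: (2.84+2.46)/2 × 0.5 = 1.325
  [13.25→13.5]: (2.46+2.29)/2 × 0.25 = 0.59375
  Sum = 232.9175 mg/L·h
k_e = ln2 / t½ = 0.693147 / 2.42 = 0.2864 h^-1
Extrapolated tail: C_last / k_e = 2.29 / 0.2864 = 7.996
AUC_0→∞ = 232.9175 + 7.996 = 240.9135 mg/L·h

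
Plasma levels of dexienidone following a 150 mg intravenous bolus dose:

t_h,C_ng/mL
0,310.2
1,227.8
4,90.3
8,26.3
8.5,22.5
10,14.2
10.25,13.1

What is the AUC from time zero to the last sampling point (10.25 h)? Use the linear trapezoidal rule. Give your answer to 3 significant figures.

Trapezoidal AUC_0→10.25:
  [0→1]: (310.2+227.8)/2 × 1 = 269.0
  [1→4]: (227.8+90.3)/2 × 3 = 477.15
  [4→8]: (90.3+26.3)/2 × 4 = 233.2
  [8→8.5]: (26.3+22.5)/2 × 0.5 = 12.2
  [8.5→10]: (22.5+14.2)/2 × 1.5 = 27.525
  [10→10.25]: (14.2+13.1)/2 × 0.25 = 3.4125
  Sum = 1022.4875 ng/mL·h

AUC = 1020 ng/mL·h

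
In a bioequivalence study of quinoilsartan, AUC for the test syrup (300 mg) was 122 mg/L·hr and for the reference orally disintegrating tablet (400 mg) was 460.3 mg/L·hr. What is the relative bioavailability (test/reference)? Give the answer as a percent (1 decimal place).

F_rel = 35.3%

F_rel = (AUC_test/D_test) / (AUC_ref/D_ref)
      = (122/300) / (460.3/400)
      = 0.406667 / 1.15075 = 0.3534 = 35.34%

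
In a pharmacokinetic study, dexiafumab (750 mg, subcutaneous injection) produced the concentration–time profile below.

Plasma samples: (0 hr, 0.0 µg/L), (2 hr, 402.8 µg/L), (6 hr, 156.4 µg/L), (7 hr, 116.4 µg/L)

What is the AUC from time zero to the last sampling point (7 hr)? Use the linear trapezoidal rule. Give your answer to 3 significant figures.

Trapezoidal AUC_0→7:
  [0→2]: (0.0+402.8)/2 × 2 = 402.8
  [2→6]: (402.8+156.4)/2 × 4 = 1118.4
  [6→7]: (156.4+116.4)/2 × 1 = 136.4
  Sum = 1657.6 µg/L·hr

AUC = 1660 µg/L·hr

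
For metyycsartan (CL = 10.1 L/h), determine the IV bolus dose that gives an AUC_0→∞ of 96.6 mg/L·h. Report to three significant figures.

Dose = 976 mg

Dose_iv = CL × AUC_0→∞
     = 10.1 × 96.6 = 975.66 mg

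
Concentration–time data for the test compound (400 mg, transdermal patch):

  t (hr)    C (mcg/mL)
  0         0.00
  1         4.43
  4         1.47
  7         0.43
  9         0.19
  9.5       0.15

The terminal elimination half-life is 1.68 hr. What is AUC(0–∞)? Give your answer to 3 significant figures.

Trapezoidal AUC_0→9.5:
  [0→1]: (0.00+4.43)/2 × 1 = 2.215
  [1→4]: (4.43+1.47)/2 × 3 = 8.85
  [4→7]: (1.47+0.43)/2 × 3 = 2.85
  [7→9]: (0.43+0.19)/2 × 2 = 0.62
  [9→9.5]: (0.19+0.15)/2 × 0.5 = 0.085
  Sum = 14.62 mcg/mL·hr
k_e = ln2 / t½ = 0.693147 / 1.68 = 0.4126 hr^-1
Extrapolated tail: C_last / k_e = 0.15 / 0.4126 = 0.364
AUC_0→∞ = 14.62 + 0.364 = 14.984 mcg/mL·hr

AUC = 15.0 mcg/mL·hr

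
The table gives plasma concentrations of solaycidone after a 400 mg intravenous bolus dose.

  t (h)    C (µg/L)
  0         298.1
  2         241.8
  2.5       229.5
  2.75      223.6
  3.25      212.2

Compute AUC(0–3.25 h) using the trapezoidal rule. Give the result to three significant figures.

Trapezoidal AUC_0→3.25:
  [0→2]: (298.1+241.8)/2 × 2 = 539.9
  [2→2.5]: (241.8+229.5)/2 × 0.5 = 117.825
  [2.5→2.75]: (229.5+223.6)/2 × 0.25 = 56.6375
  [2.75→3.25]: (223.6+212.2)/2 × 0.5 = 108.95
  Sum = 823.3125 µg/L·h

AUC = 823 µg/L·h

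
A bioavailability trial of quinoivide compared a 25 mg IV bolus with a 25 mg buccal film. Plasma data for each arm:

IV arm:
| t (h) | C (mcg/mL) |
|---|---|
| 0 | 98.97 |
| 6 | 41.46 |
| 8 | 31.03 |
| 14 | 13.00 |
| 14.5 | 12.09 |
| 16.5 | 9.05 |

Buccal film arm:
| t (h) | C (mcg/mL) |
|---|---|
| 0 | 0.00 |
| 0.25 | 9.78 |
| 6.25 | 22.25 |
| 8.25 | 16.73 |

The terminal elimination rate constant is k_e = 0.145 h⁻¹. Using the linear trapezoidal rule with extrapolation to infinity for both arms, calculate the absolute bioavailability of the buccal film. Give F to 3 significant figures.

F = 0.352

Trapezoidal AUC_0→16.5 (IV):
  [0→6]: (98.97+41.46)/2 × 6 = 421.29
  [6→8]: (41.46+31.03)/2 × 2 = 72.49
  [8→14]: (31.03+13.00)/2 × 6 = 132.09
  [14→14.5]: (13.00+12.09)/2 × 0.5 = 6.2725
  [14.5→16.5]: (12.09+9.05)/2 × 2 = 21.14
  Sum = 653.2825 mcg/mL·h
IV tail: 9.05/0.145 = 62.414; AUC_iv,0→∞ = 653.2825 + 62.414 = 715.6965 mcg/mL·h
Trapezoidal AUC_0→8.25 (buccal film):
  [0→0.25]: (0.00+9.78)/2 × 0.25 = 1.2225
  [0.25→6.25]: (9.78+22.25)/2 × 6 = 96.09
  [6.25→8.25]: (22.25+16.73)/2 × 2 = 38.98
  Sum = 136.2925 mcg/mL·h
buccal film tail: 16.73/0.145 = 115.379; AUC_ev,0→∞ = 136.2925 + 115.379 = 251.6715 mcg/mL·h
F = (AUC_ev/D_ev)/(AUC_iv/D_iv) = (251.6715/25)/(715.6965/25) = 10.06686/28.62786 = 0.3516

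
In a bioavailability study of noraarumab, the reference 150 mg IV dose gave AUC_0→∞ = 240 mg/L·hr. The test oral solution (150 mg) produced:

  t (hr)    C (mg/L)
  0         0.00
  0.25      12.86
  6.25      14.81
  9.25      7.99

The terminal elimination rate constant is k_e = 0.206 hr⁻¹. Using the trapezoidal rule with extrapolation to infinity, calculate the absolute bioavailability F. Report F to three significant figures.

F = 0.657

Trapezoidal AUC_0→9.25 (oral solution):
  [0→0.25]: (0.00+12.86)/2 × 0.25 = 1.6075
  [0.25→6.25]: (12.86+14.81)/2 × 6 = 83.01
  [6.25→9.25]: (14.81+7.99)/2 × 3 = 34.2
  Sum = 118.8175 mg/L·hr
Tail: C_last/k_e = 7.99/0.206 = 38.786
AUC_0→∞ (oral solution) = 118.8175 + 38.786 = 157.6035 mg/L·hr
F = (AUC_ev/D_ev)/(AUC_iv/D_iv) = (157.6035/150)/(240/150) = 1.05069/1.6 = 0.6567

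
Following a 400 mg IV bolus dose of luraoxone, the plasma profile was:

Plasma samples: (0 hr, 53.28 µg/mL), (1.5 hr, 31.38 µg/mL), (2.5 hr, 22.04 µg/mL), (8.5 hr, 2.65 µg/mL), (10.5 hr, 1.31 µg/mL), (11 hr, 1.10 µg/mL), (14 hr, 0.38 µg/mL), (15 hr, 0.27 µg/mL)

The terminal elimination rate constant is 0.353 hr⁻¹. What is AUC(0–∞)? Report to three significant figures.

AUC = 172 µg/mL·hr

Trapezoidal AUC_0→15:
  [0→1.5]: (53.28+31.38)/2 × 1.5 = 63.495
  [1.5→2.5]: (31.38+22.04)/2 × 1 = 26.71
  [2.5→8.5]: (22.04+2.65)/2 × 6 = 74.07
  [8.5→10.5]: (2.65+1.31)/2 × 2 = 3.96
  [10.5→11]: (1.31+1.10)/2 × 0.5 = 0.6025
  [11→14]: (1.10+0.38)/2 × 3 = 2.22
  [14→15]: (0.38+0.27)/2 × 1 = 0.325
  Sum = 171.3825 µg/mL·hr
Extrapolated tail: C_last / k_e = 0.27 / 0.353 = 0.765
AUC_0→∞ = 171.3825 + 0.765 = 172.1475 µg/mL·hr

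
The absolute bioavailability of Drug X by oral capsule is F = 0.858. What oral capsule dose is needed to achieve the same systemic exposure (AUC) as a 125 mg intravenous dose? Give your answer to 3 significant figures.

For equal systemic exposure: F × D_ev = D_iv
D_ev = D_iv / F = 125 / 0.858 = 145.688 mg

D_oral = 146 mg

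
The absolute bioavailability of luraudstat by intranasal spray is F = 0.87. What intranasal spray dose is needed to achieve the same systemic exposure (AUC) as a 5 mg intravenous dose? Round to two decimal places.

D_intranasal = 5.75 mg

For equal systemic exposure: F × D_ev = D_iv
D_ev = D_iv / F = 5 / 0.87 = 5.74713 mg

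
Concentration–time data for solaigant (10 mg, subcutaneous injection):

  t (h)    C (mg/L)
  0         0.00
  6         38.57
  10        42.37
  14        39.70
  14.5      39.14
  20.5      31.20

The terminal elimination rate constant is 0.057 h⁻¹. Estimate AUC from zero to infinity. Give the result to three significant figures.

Trapezoidal AUC_0→20.5:
  [0→6]: (0.00+38.57)/2 × 6 = 115.71
  [6→10]: (38.57+42.37)/2 × 4 = 161.88
  [10→14]: (42.37+39.70)/2 × 4 = 164.14
  [14→14.5]: (39.70+39.14)/2 × 0.5 = 19.71
  [14.5→20.5]: (39.14+31.20)/2 × 6 = 211.02
  Sum = 672.46 mg/L·h
Extrapolated tail: C_last / k_e = 31.20 / 0.057 = 547.368
AUC_0→∞ = 672.46 + 547.368 = 1219.828 mg/L·h

AUC = 1220 mg/L·h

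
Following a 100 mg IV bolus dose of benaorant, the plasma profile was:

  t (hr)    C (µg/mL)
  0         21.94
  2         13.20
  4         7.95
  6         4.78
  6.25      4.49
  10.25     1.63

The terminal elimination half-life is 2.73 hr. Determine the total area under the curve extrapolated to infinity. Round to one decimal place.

AUC = 88.8 µg/mL·hr

Trapezoidal AUC_0→10.25:
  [0→2]: (21.94+13.20)/2 × 2 = 35.14
  [2→4]: (13.20+7.95)/2 × 2 = 21.15
  [4→6]: (7.95+4.78)/2 × 2 = 12.73
  [6→6.25]: (4.78+4.49)/2 × 0.25 = 1.15875
  [6.25→10.25]: (4.49+1.63)/2 × 4 = 12.24
  Sum = 82.41875 µg/mL·hr
k_e = ln2 / t½ = 0.693147 / 2.73 = 0.2539 hr^-1
Extrapolated tail: C_last / k_e = 1.63 / 0.2539 = 6.420
AUC_0→∞ = 82.41875 + 6.420 = 88.83875 µg/mL·hr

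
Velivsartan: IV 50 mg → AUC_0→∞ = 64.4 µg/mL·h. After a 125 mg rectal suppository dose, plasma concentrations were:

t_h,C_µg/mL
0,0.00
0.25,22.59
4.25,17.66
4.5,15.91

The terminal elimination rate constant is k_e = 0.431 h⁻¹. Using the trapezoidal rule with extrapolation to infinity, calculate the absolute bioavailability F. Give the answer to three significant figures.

F = 0.773

Trapezoidal AUC_0→4.5 (rectal suppository):
  [0→0.25]: (0.00+22.59)/2 × 0.25 = 2.82375
  [0.25→4.25]: (22.59+17.66)/2 × 4 = 80.5
  [4.25→4.5]: (17.66+15.91)/2 × 0.25 = 4.19625
  Sum = 87.52 µg/mL·h
Tail: C_last/k_e = 15.91/0.431 = 36.914
AUC_0→∞ (rectal suppository) = 87.52 + 36.914 = 124.434 µg/mL·h
F = (AUC_ev/D_ev)/(AUC_iv/D_iv) = (124.434/125)/(64.4/50) = 0.995472/1.288 = 0.7729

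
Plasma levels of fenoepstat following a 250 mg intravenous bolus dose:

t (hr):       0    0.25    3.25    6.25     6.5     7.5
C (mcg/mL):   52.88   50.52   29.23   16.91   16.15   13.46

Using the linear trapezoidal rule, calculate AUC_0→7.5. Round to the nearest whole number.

Trapezoidal AUC_0→7.5:
  [0→0.25]: (52.88+50.52)/2 × 0.25 = 12.925
  [0.25→3.25]: (50.52+29.23)/2 × 3 = 119.625
  [3.25→6.25]: (29.23+16.91)/2 × 3 = 69.21
  [6.25→6.5]: (16.91+16.15)/2 × 0.25 = 4.1325
  [6.5→7.5]: (16.15+13.46)/2 × 1 = 14.805
  Sum = 220.6975 mcg/mL·hr

AUC = 221 mcg/mL·hr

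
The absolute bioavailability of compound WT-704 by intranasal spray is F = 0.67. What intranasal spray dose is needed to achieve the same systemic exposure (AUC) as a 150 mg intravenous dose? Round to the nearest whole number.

D_intranasal = 224 mg

For equal systemic exposure: F × D_ev = D_iv
D_ev = D_iv / F = 150 / 0.67 = 223.881 mg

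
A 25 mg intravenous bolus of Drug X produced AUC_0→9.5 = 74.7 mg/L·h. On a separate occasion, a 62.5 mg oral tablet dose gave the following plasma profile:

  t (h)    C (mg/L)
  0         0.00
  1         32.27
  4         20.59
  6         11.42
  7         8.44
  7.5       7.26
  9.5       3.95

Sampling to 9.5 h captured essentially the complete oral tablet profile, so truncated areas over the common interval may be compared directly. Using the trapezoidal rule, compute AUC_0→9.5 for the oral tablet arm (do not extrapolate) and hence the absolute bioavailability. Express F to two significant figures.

F = 0.82

Trapezoidal AUC_0→9.5 (oral tablet):
  [0→1]: (0.00+32.27)/2 × 1 = 16.135
  [1→4]: (32.27+20.59)/2 × 3 = 79.29
  [4→6]: (20.59+11.42)/2 × 2 = 32.01
  [6→7]: (11.42+8.44)/2 × 1 = 9.93
  [7→7.5]: (8.44+7.26)/2 × 0.5 = 3.925
  [7.5→9.5]: (7.26+3.95)/2 × 2 = 11.21
  Sum = 152.5 mg/L·h
F = (AUC_ev/D_ev)/(AUC_iv/D_iv) = (152.5/62.5)/(74.7/25) = 2.44/2.988 = 0.8166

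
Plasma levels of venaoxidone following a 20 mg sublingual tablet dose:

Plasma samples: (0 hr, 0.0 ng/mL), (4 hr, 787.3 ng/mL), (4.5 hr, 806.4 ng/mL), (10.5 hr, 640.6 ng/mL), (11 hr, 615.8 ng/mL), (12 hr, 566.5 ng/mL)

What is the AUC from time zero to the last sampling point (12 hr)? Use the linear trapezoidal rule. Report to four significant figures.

AUC = 7219 ng/mL·hr

Trapezoidal AUC_0→12:
  [0→4]: (0.0+787.3)/2 × 4 = 1574.6
  [4→4.5]: (787.3+806.4)/2 × 0.5 = 398.425
  [4.5→10.5]: (806.4+640.6)/2 × 6 = 4341.0
  [10.5→11]: (640.6+615.8)/2 × 0.5 = 314.1
  [11→12]: (615.8+566.5)/2 × 1 = 591.15
  Sum = 7219.275 ng/mL·hr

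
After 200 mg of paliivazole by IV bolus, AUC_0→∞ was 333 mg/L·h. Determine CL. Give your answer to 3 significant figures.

CL = Dose_iv / AUC_0→∞
   = 200 / 333 = 0.600601 L/h

CL = 0.601 L/h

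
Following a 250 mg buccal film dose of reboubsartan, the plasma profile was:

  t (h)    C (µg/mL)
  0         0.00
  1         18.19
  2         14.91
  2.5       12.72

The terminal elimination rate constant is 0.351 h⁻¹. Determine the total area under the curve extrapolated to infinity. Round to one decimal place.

AUC = 68.8 µg/mL·h

Trapezoidal AUC_0→2.5:
  [0→1]: (0.00+18.19)/2 × 1 = 9.095
  [1→2]: (18.19+14.91)/2 × 1 = 16.55
  [2→2.5]: (14.91+12.72)/2 × 0.5 = 6.9075
  Sum = 32.5525 µg/mL·h
Extrapolated tail: C_last / k_e = 12.72 / 0.351 = 36.239
AUC_0→∞ = 32.5525 + 36.239 = 68.7915 µg/mL·h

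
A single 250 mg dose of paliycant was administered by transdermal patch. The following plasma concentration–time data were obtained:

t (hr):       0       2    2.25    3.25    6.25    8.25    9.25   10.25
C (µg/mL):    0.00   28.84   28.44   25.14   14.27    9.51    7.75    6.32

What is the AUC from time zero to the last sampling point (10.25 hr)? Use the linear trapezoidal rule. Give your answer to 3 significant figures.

Trapezoidal AUC_0→10.25:
  [0→2]: (0.00+28.84)/2 × 2 = 28.84
  [2→2.25]: (28.84+28.44)/2 × 0.25 = 7.16
  [2.25→3.25]: (28.44+25.14)/2 × 1 = 26.79
  [3.25→6.25]: (25.14+14.27)/2 × 3 = 59.115
  [6.25→8.25]: (14.27+9.51)/2 × 2 = 23.78
  [8.25→9.25]: (9.51+7.75)/2 × 1 = 8.63
  [9.25→10.25]: (7.75+6.32)/2 × 1 = 7.035
  Sum = 161.35 µg/mL·hr

AUC = 161 µg/mL·hr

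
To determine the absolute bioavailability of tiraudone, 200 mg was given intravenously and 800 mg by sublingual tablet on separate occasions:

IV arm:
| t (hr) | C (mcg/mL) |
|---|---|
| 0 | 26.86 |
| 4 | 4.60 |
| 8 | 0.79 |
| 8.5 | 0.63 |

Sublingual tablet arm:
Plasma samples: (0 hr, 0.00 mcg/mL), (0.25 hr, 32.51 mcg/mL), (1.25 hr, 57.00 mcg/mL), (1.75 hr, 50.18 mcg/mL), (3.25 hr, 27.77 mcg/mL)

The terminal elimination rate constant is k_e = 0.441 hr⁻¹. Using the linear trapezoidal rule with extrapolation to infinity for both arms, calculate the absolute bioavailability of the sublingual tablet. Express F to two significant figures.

F = 0.65

Trapezoidal AUC_0→8.5 (IV):
  [0→4]: (26.86+4.60)/2 × 4 = 62.92
  [4→8]: (4.60+0.79)/2 × 4 = 10.78
  [8→8.5]: (0.79+0.63)/2 × 0.5 = 0.355
  Sum = 74.055 mcg/mL·hr
IV tail: 0.63/0.441 = 1.429; AUC_iv,0→∞ = 74.055 + 1.429 = 75.484 mcg/mL·hr
Trapezoidal AUC_0→3.25 (sublingual tablet):
  [0→0.25]: (0.00+32.51)/2 × 0.25 = 4.06375
  [0.25→1.25]: (32.51+57.00)/2 × 1 = 44.755
  [1.25→1.75]: (57.00+50.18)/2 × 0.5 = 26.795
  [1.75→3.25]: (50.18+27.77)/2 × 1.5 = 58.4625
  Sum = 134.07625 mcg/mL·hr
sublingual tablet tail: 27.77/0.441 = 62.971; AUC_ev,0→∞ = 134.07625 + 62.971 = 197.04725 mcg/mL·hr
F = (AUC_ev/D_ev)/(AUC_iv/D_iv) = (197.04725/800)/(75.484/200) = 0.246309/0.37742 = 0.6526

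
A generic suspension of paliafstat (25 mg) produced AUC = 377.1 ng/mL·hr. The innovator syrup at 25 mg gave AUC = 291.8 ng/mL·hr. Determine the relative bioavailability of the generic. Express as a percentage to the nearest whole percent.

F_rel = 129%

F_rel = (AUC_test/D_test) / (AUC_ref/D_ref)
      = (377.1/25) / (291.8/25)
      = 15.084 / 11.672 = 1.2923 = 129.23%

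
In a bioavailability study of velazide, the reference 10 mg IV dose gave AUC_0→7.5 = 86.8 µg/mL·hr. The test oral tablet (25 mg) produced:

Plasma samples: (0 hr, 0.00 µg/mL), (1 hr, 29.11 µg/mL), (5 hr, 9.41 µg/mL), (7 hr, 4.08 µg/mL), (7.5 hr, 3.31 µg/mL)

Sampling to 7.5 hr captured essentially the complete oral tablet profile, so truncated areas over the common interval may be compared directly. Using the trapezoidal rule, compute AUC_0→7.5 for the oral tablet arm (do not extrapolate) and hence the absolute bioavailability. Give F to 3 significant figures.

Trapezoidal AUC_0→7.5 (oral tablet):
  [0→1]: (0.00+29.11)/2 × 1 = 14.555
  [1→5]: (29.11+9.41)/2 × 4 = 77.04
  [5→7]: (9.41+4.08)/2 × 2 = 13.49
  [7→7.5]: (4.08+3.31)/2 × 0.5 = 1.8475
  Sum = 106.9325 µg/mL·hr
F = (AUC_ev/D_ev)/(AUC_iv/D_iv) = (106.9325/25)/(86.8/10) = 4.2773/8.68 = 0.4928

F = 0.493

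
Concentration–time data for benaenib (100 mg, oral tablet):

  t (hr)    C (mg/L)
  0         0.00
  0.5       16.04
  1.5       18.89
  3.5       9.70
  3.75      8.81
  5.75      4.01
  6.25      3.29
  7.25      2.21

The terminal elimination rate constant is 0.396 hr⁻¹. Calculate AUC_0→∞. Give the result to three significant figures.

AUC = 75.4 mg/L·hr

Trapezoidal AUC_0→7.25:
  [0→0.5]: (0.00+16.04)/2 × 0.5 = 4.01
  [0.5→1.5]: (16.04+18.89)/2 × 1 = 17.465
  [1.5→3.5]: (18.89+9.70)/2 × 2 = 28.59
  [3.5→3.75]: (9.70+8.81)/2 × 0.25 = 2.31375
  [3.75→5.75]: (8.81+4.01)/2 × 2 = 12.82
  [5.75→6.25]: (4.01+3.29)/2 × 0.5 = 1.825
  [6.25→7.25]: (3.29+2.21)/2 × 1 = 2.75
  Sum = 69.77375 mg/L·hr
Extrapolated tail: C_last / k_e = 2.21 / 0.396 = 5.581
AUC_0→∞ = 69.77375 + 5.581 = 75.35475 mg/L·hr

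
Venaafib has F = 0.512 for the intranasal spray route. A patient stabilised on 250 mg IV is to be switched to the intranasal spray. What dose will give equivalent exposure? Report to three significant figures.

D_intranasal = 488 mg

For equal systemic exposure: F × D_ev = D_iv
D_ev = D_iv / F = 250 / 0.512 = 488.28125 mg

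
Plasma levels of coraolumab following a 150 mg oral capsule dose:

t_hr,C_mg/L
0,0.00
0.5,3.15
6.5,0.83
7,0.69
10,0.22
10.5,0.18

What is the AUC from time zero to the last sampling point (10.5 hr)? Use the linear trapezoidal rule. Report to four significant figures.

Trapezoidal AUC_0→10.5:
  [0→0.5]: (0.00+3.15)/2 × 0.5 = 0.7875
  [0.5→6.5]: (3.15+0.83)/2 × 6 = 11.94
  [6.5→7]: (0.83+0.69)/2 × 0.5 = 0.38
  [7→10]: (0.69+0.22)/2 × 3 = 1.365
  [10→10.5]: (0.22+0.18)/2 × 0.5 = 0.1
  Sum = 14.5725 mg/L·hr

AUC = 14.57 mg/L·hr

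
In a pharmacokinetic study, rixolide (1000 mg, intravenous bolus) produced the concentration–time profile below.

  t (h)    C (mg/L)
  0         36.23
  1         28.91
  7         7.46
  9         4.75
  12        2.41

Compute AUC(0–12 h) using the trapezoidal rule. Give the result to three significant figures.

AUC = 165 mg/L·h

Trapezoidal AUC_0→12:
  [0→1]: (36.23+28.91)/2 × 1 = 32.57
  [1→7]: (28.91+7.46)/2 × 6 = 109.11
  [7→9]: (7.46+4.75)/2 × 2 = 12.21
  [9→12]: (4.75+2.41)/2 × 3 = 10.74
  Sum = 164.63 mg/L·h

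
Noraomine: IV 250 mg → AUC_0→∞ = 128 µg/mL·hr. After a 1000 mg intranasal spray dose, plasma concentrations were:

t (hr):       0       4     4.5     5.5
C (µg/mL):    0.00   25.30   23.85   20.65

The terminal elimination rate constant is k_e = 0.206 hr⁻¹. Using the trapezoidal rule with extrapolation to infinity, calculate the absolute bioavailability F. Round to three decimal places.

Trapezoidal AUC_0→5.5 (intranasal spray):
  [0→4]: (0.00+25.30)/2 × 4 = 50.6
  [4→4.5]: (25.30+23.85)/2 × 0.5 = 12.2875
  [4.5→5.5]: (23.85+20.65)/2 × 1 = 22.25
  Sum = 85.1375 µg/mL·hr
Tail: C_last/k_e = 20.65/0.206 = 100.243
AUC_0→∞ (intranasal spray) = 85.1375 + 100.243 = 185.3805 µg/mL·hr
F = (AUC_ev/D_ev)/(AUC_iv/D_iv) = (185.3805/1000)/(128/250) = 0.1853805/0.512 = 0.3621

F = 0.362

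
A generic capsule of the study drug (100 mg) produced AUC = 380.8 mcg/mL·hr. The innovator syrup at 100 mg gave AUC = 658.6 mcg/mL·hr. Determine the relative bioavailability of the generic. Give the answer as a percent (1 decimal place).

F_rel = 57.8%

F_rel = (AUC_test/D_test) / (AUC_ref/D_ref)
      = (380.8/100) / (658.6/100)
      = 3.808 / 6.586 = 0.5782 = 57.82%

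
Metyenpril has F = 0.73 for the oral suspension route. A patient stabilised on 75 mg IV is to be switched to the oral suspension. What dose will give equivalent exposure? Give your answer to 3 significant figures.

D_oral = 103 mg

For equal systemic exposure: F × D_ev = D_iv
D_ev = D_iv / F = 75 / 0.73 = 102.74 mg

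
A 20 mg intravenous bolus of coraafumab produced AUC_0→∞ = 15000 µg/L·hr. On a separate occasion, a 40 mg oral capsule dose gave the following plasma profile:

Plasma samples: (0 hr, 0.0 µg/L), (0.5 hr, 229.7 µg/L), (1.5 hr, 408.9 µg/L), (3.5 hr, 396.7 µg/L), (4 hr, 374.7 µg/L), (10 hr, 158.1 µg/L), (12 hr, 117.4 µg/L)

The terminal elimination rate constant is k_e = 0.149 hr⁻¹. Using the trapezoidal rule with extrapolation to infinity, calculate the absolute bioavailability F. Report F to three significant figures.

F = 0.135

Trapezoidal AUC_0→12 (oral capsule):
  [0→0.5]: (0.0+229.7)/2 × 0.5 = 57.425
  [0.5→1.5]: (229.7+408.9)/2 × 1 = 319.3
  [1.5→3.5]: (408.9+396.7)/2 × 2 = 805.6
  [3.5→4]: (396.7+374.7)/2 × 0.5 = 192.85
  [4→10]: (374.7+158.1)/2 × 6 = 1598.4
  [10→12]: (158.1+117.4)/2 × 2 = 275.5
  Sum = 3249.075 µg/L·hr
Tail: C_last/k_e = 117.4/0.149 = 787.919
AUC_0→∞ (oral capsule) = 3249.075 + 787.919 = 4036.994 µg/L·hr
F = (AUC_ev/D_ev)/(AUC_iv/D_iv) = (4036.994/40)/(15000/20) = 100.92485/750 = 0.1346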